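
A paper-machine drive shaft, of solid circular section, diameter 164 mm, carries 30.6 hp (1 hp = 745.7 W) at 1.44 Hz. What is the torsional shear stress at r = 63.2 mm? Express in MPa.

ω = 2π·1.44 = 9.048 rad/s, so T = P/ω = 30.6×745.7 / 9.048 = 2522 N·m.
J = πd⁴/32 = π(0.164)⁴/32 = 7.102×10^-5 m⁴.
Shear stress varies linearly with radius: τ = T·r/J = 2522 × 0.0632 / 7.102×10^-5 = 2.244×10^6 Pa.

2.24 MPa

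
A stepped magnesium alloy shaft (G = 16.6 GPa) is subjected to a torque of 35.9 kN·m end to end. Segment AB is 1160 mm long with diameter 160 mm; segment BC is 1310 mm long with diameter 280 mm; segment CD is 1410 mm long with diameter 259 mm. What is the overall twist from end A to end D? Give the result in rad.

0.0506 rad

J_AB = π(0.160)⁴/32 = 6.43×10^-5 m⁴; J_BC = π(0.280)⁴/32 = 6.03×10^-4 m⁴; J_CD = π(0.259)⁴/32 = 4.42×10^-4 m⁴.
θ = (T/G)·Σ L_i/J_i = (35900/16.6×10⁹)·(1.16/6.43×10^-5 + 1.31/6.03×10^-4 + 1.41/4.42×10^-4) = 0.05059 rad.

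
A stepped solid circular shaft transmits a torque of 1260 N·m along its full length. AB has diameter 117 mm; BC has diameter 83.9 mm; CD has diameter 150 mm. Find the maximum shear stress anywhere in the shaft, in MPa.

Under the same torque, τ_max = 16T/(πd³) is largest where d is smallest — segment BC (d = 83.9 mm).
τ_max = 16·1260/(π·(0.0839)³) = 1.087×10^7 Pa.

10.9 MPa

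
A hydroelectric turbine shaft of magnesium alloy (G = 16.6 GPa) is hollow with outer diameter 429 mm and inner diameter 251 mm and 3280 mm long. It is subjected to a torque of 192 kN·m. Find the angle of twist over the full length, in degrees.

0.740°

J = π(d_o⁴ − d_i⁴)/32 = π(0.429⁴ − 0.251⁴)/32 = 2.936×10^-3 m⁴.
θ = T·L/(G·J) = 192000 × 3.28 / (16.6×10⁹ × 2.936×10^-3) = 0.01292 rad.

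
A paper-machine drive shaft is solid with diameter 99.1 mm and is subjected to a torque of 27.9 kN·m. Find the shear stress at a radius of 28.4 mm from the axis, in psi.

J = πd⁴/32 = π(0.0991)⁴/32 = 9.469×10^-6 m⁴.
Shear stress varies linearly with radius: τ = T·r/J = 27900 × 0.0284 / 9.469×10^-6 = 8.368×10^7 Pa.

12100 psi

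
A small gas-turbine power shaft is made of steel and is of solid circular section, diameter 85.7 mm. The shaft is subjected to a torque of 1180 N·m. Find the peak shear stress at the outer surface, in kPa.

9550 kPa

J = πd⁴/32 = π(0.0857)⁴/32 = 5.296×10^-6 m⁴.
τ_max = T·r/J = 1180 × 0.0428 / 5.296×10^-6 = 9.548×10^6 Pa.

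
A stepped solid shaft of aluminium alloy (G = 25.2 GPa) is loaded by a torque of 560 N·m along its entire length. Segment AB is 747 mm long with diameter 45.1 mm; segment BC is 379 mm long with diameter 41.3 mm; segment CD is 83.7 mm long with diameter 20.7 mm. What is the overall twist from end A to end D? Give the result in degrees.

9.94°

J_AB = π(0.0451)⁴/32 = 4.06×10^-7 m⁴; J_BC = π(0.0413)⁴/32 = 2.86×10^-7 m⁴; J_CD = π(0.0207)⁴/32 = 1.80×10^-8 m⁴.
θ = (T/G)·Σ L_i/J_i = (560.0/25.2×10⁹)·(0.747/4.06×10^-7 + 0.379/2.86×10^-7 + 0.0837/1.80×10^-8) = 0.1735 rad.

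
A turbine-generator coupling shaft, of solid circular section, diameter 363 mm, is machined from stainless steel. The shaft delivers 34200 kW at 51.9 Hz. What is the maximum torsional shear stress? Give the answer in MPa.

11.2 MPa

ω = 2π·51.9 = 326.1 rad/s, so T = P/ω = 34200×10³ / 326.1 = 104900 N·m.
J = πd⁴/32 = π(0.363)⁴/32 = 1.705×10^-3 m⁴.
τ_max = T·r/J = 104900 × 0.181 / 1.705×10^-3 = 1.117×10^7 Pa.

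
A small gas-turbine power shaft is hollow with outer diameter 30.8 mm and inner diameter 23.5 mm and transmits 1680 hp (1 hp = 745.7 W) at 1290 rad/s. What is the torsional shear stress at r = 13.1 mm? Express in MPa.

ω = 1290 rad/s, so T = P/ω = 1680×745.7 / 1290 = 971.1 N·m.
J = π(d_o⁴ − d_i⁴)/32 = π(0.0308⁴ − 0.0235⁴)/32 = 5.841×10^-8 m⁴.
Shear stress varies linearly with radius: τ = T·r/J = 971.1 × 0.0131 / 5.841×10^-8 = 2.178×10^8 Pa.

218 MPa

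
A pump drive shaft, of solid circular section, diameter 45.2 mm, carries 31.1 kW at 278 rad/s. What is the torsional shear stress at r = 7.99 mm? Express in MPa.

ω = 278 rad/s, so T = P/ω = 31.1×10³ / 278.0 = 111.9 N·m.
J = πd⁴/32 = π(0.0452)⁴/32 = 4.098×10^-7 m⁴.
Shear stress varies linearly with radius: τ = T·r/J = 111.9 × 0.00799 / 4.098×10^-7 = 2.181×10^6 Pa.

2.18 MPa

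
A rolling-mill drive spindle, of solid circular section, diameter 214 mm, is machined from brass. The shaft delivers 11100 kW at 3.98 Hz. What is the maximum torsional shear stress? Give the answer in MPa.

231 MPa

ω = 2π·3.98 = 25.01 rad/s, so T = P/ω = 11100×10³ / 25.01 = 443900 N·m.
J = πd⁴/32 = π(0.214)⁴/32 = 2.059×10^-4 m⁴.
τ_max = T·r/J = 443900 × 0.107 / 2.059×10^-4 = 2.307×10^8 Pa.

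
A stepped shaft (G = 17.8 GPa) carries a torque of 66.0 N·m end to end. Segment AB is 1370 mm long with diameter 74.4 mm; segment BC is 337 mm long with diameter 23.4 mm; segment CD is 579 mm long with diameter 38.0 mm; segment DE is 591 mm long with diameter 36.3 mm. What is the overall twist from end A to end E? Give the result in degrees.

J_AB = π(0.0744)⁴/32 = 3.01×10^-6 m⁴; J_BC = π(0.0234)⁴/32 = 2.94×10^-8 m⁴; J_CD = π(0.0380)⁴/32 = 2.05×10^-7 m⁴; J_DE = π(0.0363)⁴/32 = 1.70×10^-7 m⁴.
θ = (T/G)·Σ L_i/J_i = (66.00/17.8×10⁹)·(1.37/3.01×10^-6 + 0.337/2.94×10^-8 + 0.579/2.05×10^-7 + 0.591/1.70×10^-7) = 0.06748 rad.

3.87°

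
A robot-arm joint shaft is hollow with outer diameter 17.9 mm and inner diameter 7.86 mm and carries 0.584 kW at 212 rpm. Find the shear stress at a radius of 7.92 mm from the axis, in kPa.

ω = 2π·212/60 = 22.20 rad/s, so T = P/ω = 0.584×10³ / 22.20 = 26.31 N·m.
J = π(d_o⁴ − d_i⁴)/32 = π(0.0179⁴ − 0.00786⁴)/32 = 9.704×10^-9 m⁴.
Shear stress varies linearly with radius: τ = T·r/J = 26.31 × 0.00792 / 9.704×10^-9 = 2.147×10^7 Pa.

21500 kPa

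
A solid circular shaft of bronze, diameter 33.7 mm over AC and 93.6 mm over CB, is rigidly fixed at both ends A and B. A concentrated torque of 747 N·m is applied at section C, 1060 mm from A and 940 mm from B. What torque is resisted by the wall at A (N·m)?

11.0 N·m

Compatibility: T_A·a/J_AC = T_B·b/J_CB with T_A + T_B = T₀.
J_AC = 1.27×10^-7 m⁴, J_CB = 7.54×10^-6 m⁴, so T_A = T₀·(J_AC/a)/((J_AC/a)+(J_CB/b)) = 10.97 N·m, T_B = 736.0 N·m.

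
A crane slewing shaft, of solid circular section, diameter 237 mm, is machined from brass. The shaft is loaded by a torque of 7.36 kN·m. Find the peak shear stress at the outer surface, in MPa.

J = πd⁴/32 = π(0.237)⁴/32 = 3.097×10^-4 m⁴.
τ_max = T·r/J = 7360 × 0.118 / 3.097×10^-4 = 2.816×10^6 Pa.

2.82 MPa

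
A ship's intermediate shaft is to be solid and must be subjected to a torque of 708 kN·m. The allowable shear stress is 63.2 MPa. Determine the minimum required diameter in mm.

For a solid shaft τ_max = 16T/(πd³), so d = (16T/(π τ_allow))^(1/3) = (16·708000/(π·6.32×10^7))^(1/3) = 0.3850 m.

385 mm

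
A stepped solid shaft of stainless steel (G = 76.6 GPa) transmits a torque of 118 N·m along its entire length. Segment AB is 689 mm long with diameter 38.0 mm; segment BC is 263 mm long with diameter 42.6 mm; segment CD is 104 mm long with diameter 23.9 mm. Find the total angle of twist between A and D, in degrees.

J_AB = π(0.0380)⁴/32 = 2.05×10^-7 m⁴; J_BC = π(0.0426)⁴/32 = 3.23×10^-7 m⁴; J_CD = π(0.0239)⁴/32 = 3.20×10^-8 m⁴.
θ = (T/G)·Σ L_i/J_i = (118.0/76.6×10⁹)·(0.689/2.05×10^-7 + 0.263/3.23×10^-7 + 0.104/3.20×10^-8) = 0.01144 rad.

0.655°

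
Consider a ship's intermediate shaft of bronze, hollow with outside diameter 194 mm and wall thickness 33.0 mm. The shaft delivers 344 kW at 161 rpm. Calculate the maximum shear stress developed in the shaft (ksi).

ω = 2π·161/60 = 16.86 rad/s, so T = P/ω = 344×10³ / 16.86 = 20400 N·m.
J = π(d_o⁴ − d_i⁴)/32 = π(0.194⁴ − 0.128⁴)/32 = 1.127×10^-4 m⁴.
τ_max = T·r/J = 20400 × 0.0970 / 1.127×10^-4 = 1.756×10^7 Pa.

2.55 ksi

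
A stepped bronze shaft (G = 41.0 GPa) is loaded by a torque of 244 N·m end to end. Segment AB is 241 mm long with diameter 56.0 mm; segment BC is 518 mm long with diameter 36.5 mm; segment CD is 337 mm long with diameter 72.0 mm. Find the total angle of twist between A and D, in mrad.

19.9 mrad

J_AB = π(0.0560)⁴/32 = 9.65×10^-7 m⁴; J_BC = π(0.0365)⁴/32 = 1.74×10^-7 m⁴; J_CD = π(0.0720)⁴/32 = 2.64×10^-6 m⁴.
θ = (T/G)·Σ L_i/J_i = (244.0/41.0×10⁹)·(0.241/9.65×10^-7 + 0.518/1.74×10^-7 + 0.337/2.64×10^-6) = 0.01994 rad.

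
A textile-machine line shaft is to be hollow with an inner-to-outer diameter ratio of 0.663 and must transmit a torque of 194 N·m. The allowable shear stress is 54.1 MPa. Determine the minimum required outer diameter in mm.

28.3 mm

For a hollow shaft with d_i/d_o = 0.663: τ_max = 16T/(π d_o³ (1−k⁴)), so d_o = [16T/(π τ_allow (1−k⁴))]^(1/3) = [16·194.0/(π·5.41×10^7·0.8068)]^(1/3) = 0.02829 m.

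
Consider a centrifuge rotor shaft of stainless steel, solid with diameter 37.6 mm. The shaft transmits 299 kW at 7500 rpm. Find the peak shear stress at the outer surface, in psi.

5290 psi

ω = 2π·7500/60 = 785.4 rad/s, so T = P/ω = 299×10³ / 785.4 = 380.7 N·m.
J = πd⁴/32 = π(0.0376)⁴/32 = 1.962×10^-7 m⁴.
τ_max = T·r/J = 380.7 × 0.0188 / 1.962×10^-7 = 3.647×10^7 Pa.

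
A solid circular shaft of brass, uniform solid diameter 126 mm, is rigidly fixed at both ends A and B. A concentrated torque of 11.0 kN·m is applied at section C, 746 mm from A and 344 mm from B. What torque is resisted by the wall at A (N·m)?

3470 N·m

With uniform GJ and both ends fixed, compatibility θ_AC = θ_CB gives T_A·a = T_B·b, together with T_A + T_B = T₀.
T_A = T₀·b/(a+b) = 11000·344/1090 = 3472 N·m; T_B = 7528 N·m.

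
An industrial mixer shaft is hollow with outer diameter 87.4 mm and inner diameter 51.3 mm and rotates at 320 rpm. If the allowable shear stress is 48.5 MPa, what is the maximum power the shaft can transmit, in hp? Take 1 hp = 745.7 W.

J = π(d_o⁴ − d_i⁴)/32 = π(0.0874⁴ − 0.0513⁴)/32 = 5.049×10^-6 m⁴.
T_max = τ_allow·J/r = 4.85×10^7 × 5.049×10^-6 / 0.0437 = 5603 N·m.
ω = 2π·320/60 = 33.51 rad/s, so P_max = T_max·ω = 1.878×10^5 W.

252 hp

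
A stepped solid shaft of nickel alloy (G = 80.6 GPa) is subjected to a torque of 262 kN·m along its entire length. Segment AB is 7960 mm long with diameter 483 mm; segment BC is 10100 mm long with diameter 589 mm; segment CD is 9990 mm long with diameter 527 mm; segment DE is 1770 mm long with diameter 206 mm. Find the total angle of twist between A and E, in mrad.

J_AB = π(0.483)⁴/32 = 5.34×10^-3 m⁴; J_BC = π(0.589)⁴/32 = 0.0118 m⁴; J_CD = π(0.527)⁴/32 = 7.57×10^-3 m⁴; J_DE = π(0.206)⁴/32 = 1.77×10^-4 m⁴.
θ = (T/G)·Σ L_i/J_i = (262000/80.6×10⁹)·(7.96/5.34×10^-3 + 10.1/0.0118 + 9.99/7.57×10^-3 + 1.77/1.77×10^-4) = 0.04445 rad.

44.5 mrad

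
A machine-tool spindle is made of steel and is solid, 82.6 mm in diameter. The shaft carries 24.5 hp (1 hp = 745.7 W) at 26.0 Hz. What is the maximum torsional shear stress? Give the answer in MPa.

ω = 2π·26.0 = 163.4 rad/s, so T = P/ω = 24.5×745.7 / 163.4 = 111.8 N·m.
J = πd⁴/32 = π(0.0826)⁴/32 = 4.570×10^-6 m⁴.
τ_max = T·r/J = 111.8 × 0.0413 / 4.570×10^-6 = 1.011×10^6 Pa.

1.01 MPa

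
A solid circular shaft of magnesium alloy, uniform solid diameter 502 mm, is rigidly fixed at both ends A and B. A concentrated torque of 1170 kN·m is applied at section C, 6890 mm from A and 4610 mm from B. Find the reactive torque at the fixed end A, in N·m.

With uniform GJ and both ends fixed, compatibility θ_AC = θ_CB gives T_A·a = T_B·b, together with T_A + T_B = T₀.
T_A = T₀·b/(a+b) = 1.170e6·4610/11500 = 469000 N·m; T_B = 701000 N·m.

469000 N·m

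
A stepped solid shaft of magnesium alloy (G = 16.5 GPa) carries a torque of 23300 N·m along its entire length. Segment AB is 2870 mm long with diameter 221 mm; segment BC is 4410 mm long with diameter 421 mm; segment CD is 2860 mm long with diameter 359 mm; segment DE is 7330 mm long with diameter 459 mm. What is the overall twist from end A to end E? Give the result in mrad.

24.2 mrad

J_AB = π(0.221)⁴/32 = 2.34×10^-4 m⁴; J_BC = π(0.421)⁴/32 = 3.08×10^-3 m⁴; J_CD = π(0.359)⁴/32 = 1.63×10^-3 m⁴; J_DE = π(0.459)⁴/32 = 4.36×10^-3 m⁴.
θ = (T/G)·Σ L_i/J_i = (23300/16.5×10⁹)·(2.87/2.34×10^-4 + 4.41/3.08×10^-3 + 2.86/1.63×10^-3 + 7.33/4.36×10^-3) = 0.02418 rad.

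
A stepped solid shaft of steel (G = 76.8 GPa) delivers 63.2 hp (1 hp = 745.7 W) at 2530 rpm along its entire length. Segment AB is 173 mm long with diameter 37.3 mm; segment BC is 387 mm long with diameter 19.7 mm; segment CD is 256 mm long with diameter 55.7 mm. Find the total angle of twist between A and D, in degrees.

ω = 2π·2530/60 = 264.9 rad/s, so T = P/ω = 63.2×745.7 / 264.9 = 177.9 N·m.
J_AB = π(0.0373)⁴/32 = 1.90×10^-7 m⁴; J_BC = π(0.0197)⁴/32 = 1.48×10^-8 m⁴; J_CD = π(0.0557)⁴/32 = 9.45×10^-7 m⁴.
θ = (T/G)·Σ L_i/J_i = (177.9/76.8×10⁹)·(0.173/1.90×10^-7 + 0.387/1.48×10^-8 + 0.256/9.45×10^-7) = 0.06336 rad.

3.63°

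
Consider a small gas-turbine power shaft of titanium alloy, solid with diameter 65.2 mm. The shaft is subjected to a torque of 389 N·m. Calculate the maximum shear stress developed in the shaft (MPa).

7.15 MPa

J = πd⁴/32 = π(0.0652)⁴/32 = 1.774×10^-6 m⁴.
τ_max = T·r/J = 389.0 × 0.0326 / 1.774×10^-6 = 7.148×10^6 Pa.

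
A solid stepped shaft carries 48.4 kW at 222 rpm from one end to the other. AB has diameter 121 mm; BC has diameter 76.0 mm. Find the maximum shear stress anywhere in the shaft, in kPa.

24200 kPa

ω = 2π·222/60 = 23.25 rad/s, so T = P/ω = 48.4×10³ / 23.25 = 2082 N·m.
Under the same torque, τ_max = 16T/(πd³) is largest where d is smallest — segment BC (d = 76.0 mm).
τ_max = 16·2082/(π·(0.0760)³) = 2.415×10^7 Pa.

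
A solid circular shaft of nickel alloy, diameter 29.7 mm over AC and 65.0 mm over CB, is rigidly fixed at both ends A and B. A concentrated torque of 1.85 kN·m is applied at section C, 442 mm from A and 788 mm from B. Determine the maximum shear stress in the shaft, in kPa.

Compatibility: T_A·a/J_AC = T_B·b/J_CB with T_A + T_B = T₀.
J_AC = 7.64×10^-8 m⁴, J_CB = 1.75×10^-6 m⁴, so T_A = T₀·(J_AC/a)/((J_AC/a)+(J_CB/b)) = 133.4 N·m, T_B = 1717 N·m.
τ in each portion: τ_AC = 2.59×10^7 Pa, τ_CB = 3.18×10^7 Pa; maximum is in CB.
τ_max = T_CB·r/J = 1717·0.0325/1.75×10^-6 = 3.183×10^7 Pa.

31800 kPa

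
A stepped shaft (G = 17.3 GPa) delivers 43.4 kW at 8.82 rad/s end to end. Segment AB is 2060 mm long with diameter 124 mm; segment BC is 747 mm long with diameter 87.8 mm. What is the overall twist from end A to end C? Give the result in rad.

0.0617 rad

ω = 8.82 rad/s, so T = P/ω = 43.4×10³ / 8.820 = 4921 N·m.
J_AB = π(0.124)⁴/32 = 2.32×10^-5 m⁴; J_BC = π(0.0878)⁴/32 = 5.83×10^-6 m⁴.
θ = (T/G)·Σ L_i/J_i = (4921/17.3×10⁹)·(2.06/2.32×10^-5 + 0.747/5.83×10^-6) = 0.06166 rad.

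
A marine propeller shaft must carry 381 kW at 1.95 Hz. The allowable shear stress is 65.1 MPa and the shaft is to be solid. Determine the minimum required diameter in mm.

134 mm

ω = 2π·1.95 = 12.25 rad/s, so T = P/ω = 381×10³ / 12.25 = 31100 N·m.
For a solid shaft τ_max = 16T/(πd³), so d = (16T/(π τ_allow))^(1/3) = (16·31100/(π·6.51×10^7))^(1/3) = 0.1345 m.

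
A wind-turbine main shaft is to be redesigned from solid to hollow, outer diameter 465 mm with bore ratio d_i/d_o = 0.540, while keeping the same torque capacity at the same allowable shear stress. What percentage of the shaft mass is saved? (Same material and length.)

24.8 %

Equal τ_max and T ⇒ the solid shaft needs d_s³ = d_o³(1−k⁴), so d_s = 465·(1−0.540⁴)^(1/3) = 451.4 mm.
Area ratio A_h/A_s = d_o²(1−k²)/d_s² = (1−k²)/(1−k⁴)^(2/3) = 0.7516.
Mass saving = 1 − 0.7516 = 24.8 %.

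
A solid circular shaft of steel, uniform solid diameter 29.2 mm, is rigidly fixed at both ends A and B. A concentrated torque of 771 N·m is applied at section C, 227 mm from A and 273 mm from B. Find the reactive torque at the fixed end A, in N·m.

421 N·m

With uniform GJ and both ends fixed, compatibility θ_AC = θ_CB gives T_A·a = T_B·b, together with T_A + T_B = T₀.
T_A = T₀·b/(a+b) = 771.0·273/500.0 = 421.0 N·m; T_B = 350.0 N·m.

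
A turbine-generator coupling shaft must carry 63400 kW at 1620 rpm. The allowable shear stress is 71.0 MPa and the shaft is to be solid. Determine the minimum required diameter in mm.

299 mm

ω = 2π·1620/60 = 169.6 rad/s, so T = P/ω = 63400×10³ / 169.6 = 373700 N·m.
For a solid shaft τ_max = 16T/(πd³), so d = (16T/(π τ_allow))^(1/3) = (16·373700/(π·7.10×10^7))^(1/3) = 0.2993 m.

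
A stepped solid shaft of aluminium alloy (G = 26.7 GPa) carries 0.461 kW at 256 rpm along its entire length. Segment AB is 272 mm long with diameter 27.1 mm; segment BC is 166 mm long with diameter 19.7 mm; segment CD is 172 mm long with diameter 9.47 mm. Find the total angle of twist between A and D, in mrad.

151 mrad

ω = 2π·256/60 = 26.81 rad/s, so T = P/ω = 0.461×10³ / 26.81 = 17.20 N·m.
J_AB = π(0.0271)⁴/32 = 5.30×10^-8 m⁴; J_BC = π(0.0197)⁴/32 = 1.48×10^-8 m⁴; J_CD = π(0.00947)⁴/32 = 7.90×10^-10 m⁴.
θ = (T/G)·Σ L_i/J_i = (17.20/26.7×10⁹)·(0.272/5.30×10^-8 + 0.166/1.48×10^-8 + 0.172/7.90×10^-10) = 0.1508 rad.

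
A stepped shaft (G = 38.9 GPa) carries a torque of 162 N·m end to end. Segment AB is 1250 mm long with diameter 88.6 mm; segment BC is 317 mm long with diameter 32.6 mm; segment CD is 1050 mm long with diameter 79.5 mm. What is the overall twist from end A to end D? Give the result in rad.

J_AB = π(0.0886)⁴/32 = 6.05×10^-6 m⁴; J_BC = π(0.0326)⁴/32 = 1.11×10^-7 m⁴; J_CD = π(0.0795)⁴/32 = 3.92×10^-6 m⁴.
θ = (T/G)·Σ L_i/J_i = (162.0/38.9×10⁹)·(1.25/6.05×10^-6 + 0.317/1.11×10^-7 + 1.05/3.92×10^-6) = 0.01388 rad.

0.0139 rad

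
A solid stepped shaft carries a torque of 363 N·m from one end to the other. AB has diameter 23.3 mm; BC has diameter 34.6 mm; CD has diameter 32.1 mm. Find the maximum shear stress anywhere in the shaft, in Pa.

1.46e8 Pa

Under the same torque, τ_max = 16T/(πd³) is largest where d is smallest — segment AB (d = 23.3 mm).
τ_max = 16·363.0/(π·(0.0233)³) = 1.462×10^8 Pa.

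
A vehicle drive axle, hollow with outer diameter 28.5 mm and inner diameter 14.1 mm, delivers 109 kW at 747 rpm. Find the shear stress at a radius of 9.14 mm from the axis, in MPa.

ω = 2π·747/60 = 78.23 rad/s, so T = P/ω = 109×10³ / 78.23 = 1393 N·m.
J = π(d_o⁴ − d_i⁴)/32 = π(0.0285⁴ − 0.0141⁴)/32 = 6.089×10^-8 m⁴.
Shear stress varies linearly with radius: τ = T·r/J = 1393 × 0.00914 / 6.089×10^-8 = 2.092×10^8 Pa.

209 MPa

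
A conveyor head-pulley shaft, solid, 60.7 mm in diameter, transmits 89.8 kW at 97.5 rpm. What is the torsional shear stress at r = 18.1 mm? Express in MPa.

ω = 2π·97.5/60 = 10.21 rad/s, so T = P/ω = 89.8×10³ / 10.21 = 8795 N·m.
J = πd⁴/32 = π(0.0607)⁴/32 = 1.333×10^-6 m⁴.
Shear stress varies linearly with radius: τ = T·r/J = 8795 × 0.0181 / 1.333×10^-6 = 1.194×10^8 Pa.

119 MPa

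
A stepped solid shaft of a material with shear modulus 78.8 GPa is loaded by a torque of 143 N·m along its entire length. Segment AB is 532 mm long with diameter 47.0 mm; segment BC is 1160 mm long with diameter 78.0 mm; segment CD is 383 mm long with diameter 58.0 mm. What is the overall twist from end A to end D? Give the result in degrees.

0.185°

J_AB = π(0.0470)⁴/32 = 4.79×10^-7 m⁴; J_BC = π(0.0780)⁴/32 = 3.63×10^-6 m⁴; J_CD = π(0.0580)⁴/32 = 1.11×10^-6 m⁴.
θ = (T/G)·Σ L_i/J_i = (143.0/78.8×10⁹)·(0.532/4.79×10^-7 + 1.16/3.63×10^-6 + 0.383/1.11×10^-6) = 3.220×10^-3 rad.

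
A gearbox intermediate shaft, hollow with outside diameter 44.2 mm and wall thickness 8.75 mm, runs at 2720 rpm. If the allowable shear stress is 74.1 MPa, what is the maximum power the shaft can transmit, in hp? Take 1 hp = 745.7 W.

416 hp

J = π(d_o⁴ − d_i⁴)/32 = π(0.0442⁴ − 0.0267⁴)/32 = 3.248×10^-7 m⁴.
T_max = τ_allow·J/r = 7.41×10^7 × 3.248×10^-7 / 0.0221 = 1089 N·m.
ω = 2π·2720/60 = 284.8 rad/s, so P_max = T_max·ω = 3.102×10^5 W.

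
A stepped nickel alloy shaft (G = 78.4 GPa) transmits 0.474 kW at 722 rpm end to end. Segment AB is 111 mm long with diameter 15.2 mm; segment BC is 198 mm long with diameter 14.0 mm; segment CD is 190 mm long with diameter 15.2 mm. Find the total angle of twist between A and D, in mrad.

8.79 mrad

ω = 2π·722/60 = 75.61 rad/s, so T = P/ω = 0.474×10³ / 75.61 = 6.269 N·m.
J_AB = π(0.0152)⁴/32 = 5.24×10^-9 m⁴; J_BC = π(0.0140)⁴/32 = 3.77×10^-9 m⁴; J_CD = π(0.0152)⁴/32 = 5.24×10^-9 m⁴.
θ = (T/G)·Σ L_i/J_i = (6.269/78.4×10⁹)·(0.111/5.24×10^-9 + 0.198/3.77×10^-9 + 0.190/5.24×10^-9) = 8.791×10^-3 rad.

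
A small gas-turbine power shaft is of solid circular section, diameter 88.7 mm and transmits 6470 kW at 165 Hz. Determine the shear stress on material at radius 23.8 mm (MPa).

ω = 2π·165 = 1037 rad/s, so T = P/ω = 6470×10³ / 1037 = 6241 N·m.
J = πd⁴/32 = π(0.0887)⁴/32 = 6.077×10^-6 m⁴.
Shear stress varies linearly with radius: τ = T·r/J = 6241 × 0.0238 / 6.077×10^-6 = 2.444×10^7 Pa.

24.4 MPa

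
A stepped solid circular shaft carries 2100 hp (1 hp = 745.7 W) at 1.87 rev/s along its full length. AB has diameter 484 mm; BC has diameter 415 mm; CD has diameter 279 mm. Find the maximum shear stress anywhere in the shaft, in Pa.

3.13e7 Pa

ω = 2π·1.87 = 11.75 rad/s, so T = P/ω = 2100×745.7 / 11.75 = 133300 N·m.
Under the same torque, τ_max = 16T/(πd³) is largest where d is smallest — segment CD (d = 279 mm).
τ_max = 16·133300/(π·(0.279)³) = 3.125×10^7 Pa.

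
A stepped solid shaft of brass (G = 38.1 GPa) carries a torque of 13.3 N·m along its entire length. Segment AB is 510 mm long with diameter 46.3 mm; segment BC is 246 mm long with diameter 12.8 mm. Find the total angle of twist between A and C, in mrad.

33.0 mrad

J_AB = π(0.0463)⁴/32 = 4.51×10^-7 m⁴; J_BC = π(0.0128)⁴/32 = 2.64×10^-9 m⁴.
θ = (T/G)·Σ L_i/J_i = (13.30/38.1×10⁹)·(0.510/4.51×10^-7 + 0.246/2.64×10^-9) = 0.03298 rad.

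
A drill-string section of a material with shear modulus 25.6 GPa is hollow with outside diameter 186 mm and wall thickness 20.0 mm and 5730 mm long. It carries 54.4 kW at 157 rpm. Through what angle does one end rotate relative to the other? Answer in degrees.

0.582°

ω = 2π·157/60 = 16.44 rad/s, so T = P/ω = 54.4×10³ / 16.44 = 3309 N·m.
J = π(d_o⁴ − d_i⁴)/32 = π(0.186⁴ − 0.146⁴)/32 = 7.290×10^-5 m⁴.
θ = T·L/(G·J) = 3309 × 5.73 / (25.6×10⁹ × 7.290×10^-5) = 0.01016 rad.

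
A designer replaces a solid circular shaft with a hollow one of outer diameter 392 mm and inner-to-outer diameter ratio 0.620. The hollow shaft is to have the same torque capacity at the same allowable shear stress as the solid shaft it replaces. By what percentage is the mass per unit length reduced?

Equal τ_max and T ⇒ the solid shaft needs d_s³ = d_o³(1−k⁴), so d_s = 392·(1−0.620⁴)^(1/3) = 371.7 mm.
Area ratio A_h/A_s = d_o²(1−k²)/d_s² = (1−k²)/(1−k⁴)^(2/3) = 0.6848.
Mass saving = 1 − 0.6848 = 31.5 %.

31.5 %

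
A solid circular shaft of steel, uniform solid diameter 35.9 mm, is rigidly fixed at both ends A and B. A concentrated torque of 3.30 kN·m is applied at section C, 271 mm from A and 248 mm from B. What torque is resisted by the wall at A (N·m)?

With uniform GJ and both ends fixed, compatibility θ_AC = θ_CB gives T_A·a = T_B·b, together with T_A + T_B = T₀.
T_A = T₀·b/(a+b) = 3300·248/519.0 = 1577 N·m; T_B = 1723 N·m.

1580 N·m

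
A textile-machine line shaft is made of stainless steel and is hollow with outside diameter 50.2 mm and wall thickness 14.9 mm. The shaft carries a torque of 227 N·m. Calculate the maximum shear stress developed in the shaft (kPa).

J = π(d_o⁴ − d_i⁴)/32 = π(0.0502⁴ − 0.0204⁴)/32 = 6.065×10^-7 m⁴.
τ_max = T·r/J = 227.0 × 0.0251 / 6.065×10^-7 = 9.395×10^6 Pa.

9390 kPa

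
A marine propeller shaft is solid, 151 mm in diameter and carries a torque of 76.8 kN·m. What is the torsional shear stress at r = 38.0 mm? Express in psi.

J = πd⁴/32 = π(0.151)⁴/32 = 5.104×10^-5 m⁴.
Shear stress varies linearly with radius: τ = T·r/J = 76800 × 0.0380 / 5.104×10^-5 = 5.718×10^7 Pa.

8290 psi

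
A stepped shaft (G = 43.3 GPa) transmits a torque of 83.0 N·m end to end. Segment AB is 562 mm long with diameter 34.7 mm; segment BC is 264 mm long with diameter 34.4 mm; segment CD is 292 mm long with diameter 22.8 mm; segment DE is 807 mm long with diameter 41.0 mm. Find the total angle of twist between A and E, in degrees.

J_AB = π(0.0347)⁴/32 = 1.42×10^-7 m⁴; J_BC = π(0.0344)⁴/32 = 1.37×10^-7 m⁴; J_CD = π(0.0228)⁴/32 = 2.65×10^-8 m⁴; J_DE = π(0.0410)⁴/32 = 2.77×10^-7 m⁴.
θ = (T/G)·Σ L_i/J_i = (83.00/43.3×10⁹)·(0.562/1.42×10^-7 + 0.264/1.37×10^-7 + 0.292/2.65×10^-8 + 0.807/2.77×10^-7) = 0.03792 rad.

2.17°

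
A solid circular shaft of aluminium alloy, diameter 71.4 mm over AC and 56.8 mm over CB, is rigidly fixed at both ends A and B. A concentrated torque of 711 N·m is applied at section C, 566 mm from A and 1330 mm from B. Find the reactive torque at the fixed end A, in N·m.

Compatibility: T_A·a/J_AC = T_B·b/J_CB with T_A + T_B = T₀.
J_AC = 2.55×10^-6 m⁴, J_CB = 1.02×10^-6 m⁴, so T_A = T₀·(J_AC/a)/((J_AC/a)+(J_CB/b)) = 607.5 N·m, T_B = 103.5 N·m.

607 N·m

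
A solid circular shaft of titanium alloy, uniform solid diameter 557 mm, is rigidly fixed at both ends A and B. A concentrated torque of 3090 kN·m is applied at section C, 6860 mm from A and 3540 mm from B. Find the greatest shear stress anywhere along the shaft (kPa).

60100 kPa

With uniform GJ and both ends fixed, compatibility θ_AC = θ_CB gives T_A·a = T_B·b, together with T_A + T_B = T₀.
T_A = T₀·b/(a+b) = 3.090e6·3540/10400 = 1.052e6 N·m; T_B = 2.038e6 N·m.
τ in each portion: τ_AC = 3.10×10^7 Pa, τ_CB = 6.01×10^7 Pa; maximum is in CB.
τ_max = T_CB·r/J = 2.038e6·0.279/9.45×10^-3 = 6.007×10^7 Pa.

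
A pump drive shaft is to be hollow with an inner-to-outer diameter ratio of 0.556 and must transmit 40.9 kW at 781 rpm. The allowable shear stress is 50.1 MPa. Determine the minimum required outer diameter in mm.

ω = 2π·781/60 = 81.79 rad/s, so T = P/ω = 40.9×10³ / 81.79 = 500.1 N·m.
For a hollow shaft with d_i/d_o = 0.556: τ_max = 16T/(π d_o³ (1−k⁴)), so d_o = [16T/(π τ_allow (1−k⁴))]^(1/3) = [16·500.1/(π·5.01×10^7·0.9044)]^(1/3) = 0.03831 m.

38.3 mm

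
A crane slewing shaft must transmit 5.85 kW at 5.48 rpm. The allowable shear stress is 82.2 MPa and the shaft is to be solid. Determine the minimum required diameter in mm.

85.8 mm

ω = 2π·5.48/60 = 0.5739 rad/s, so T = P/ω = 5.85×10³ / 0.5739 = 10190 N·m.
For a solid shaft τ_max = 16T/(πd³), so d = (16T/(π τ_allow))^(1/3) = (16·10190/(π·8.22×10^7))^(1/3) = 0.08580 m.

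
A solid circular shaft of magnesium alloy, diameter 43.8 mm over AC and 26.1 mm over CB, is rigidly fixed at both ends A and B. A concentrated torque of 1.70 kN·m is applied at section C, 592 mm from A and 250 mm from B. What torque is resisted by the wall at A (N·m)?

Compatibility: T_A·a/J_AC = T_B·b/J_CB with T_A + T_B = T₀.
J_AC = 3.61×10^-7 m⁴, J_CB = 4.56×10^-8 m⁴, so T_A = T₀·(J_AC/a)/((J_AC/a)+(J_CB/b)) = 1309 N·m, T_B = 390.9 N·m.

1310 N·m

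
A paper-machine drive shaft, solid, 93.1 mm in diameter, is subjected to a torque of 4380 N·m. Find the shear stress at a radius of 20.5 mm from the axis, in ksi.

1.77 ksi

J = πd⁴/32 = π(0.0931)⁴/32 = 7.376×10^-6 m⁴.
Shear stress varies linearly with radius: τ = T·r/J = 4380 × 0.0205 / 7.376×10^-6 = 1.217×10^7 Pa.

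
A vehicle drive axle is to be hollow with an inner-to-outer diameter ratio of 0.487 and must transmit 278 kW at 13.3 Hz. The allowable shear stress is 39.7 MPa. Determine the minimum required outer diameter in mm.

76.8 mm

ω = 2π·13.3 = 83.57 rad/s, so T = P/ω = 278×10³ / 83.57 = 3327 N·m.
For a hollow shaft with d_i/d_o = 0.487: τ_max = 16T/(π d_o³ (1−k⁴)), so d_o = [16T/(π τ_allow (1−k⁴))]^(1/3) = [16·3327/(π·3.97×10^7·0.9438)]^(1/3) = 0.07676 m.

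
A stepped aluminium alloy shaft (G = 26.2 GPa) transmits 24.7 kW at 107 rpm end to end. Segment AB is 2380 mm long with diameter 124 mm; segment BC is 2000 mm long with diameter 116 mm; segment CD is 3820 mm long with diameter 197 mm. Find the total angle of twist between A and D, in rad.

0.0203 rad

ω = 2π·107/60 = 11.21 rad/s, so T = P/ω = 24.7×10³ / 11.21 = 2204 N·m.
J_AB = π(0.124)⁴/32 = 2.32×10^-5 m⁴; J_BC = π(0.116)⁴/32 = 1.78×10^-5 m⁴; J_CD = π(0.197)⁴/32 = 1.48×10^-4 m⁴.
θ = (T/G)·Σ L_i/J_i = (2204/26.2×10⁹)·(2.38/2.32×10^-5 + 2.00/1.78×10^-5 + 3.82/1.48×10^-4) = 0.02027 rad.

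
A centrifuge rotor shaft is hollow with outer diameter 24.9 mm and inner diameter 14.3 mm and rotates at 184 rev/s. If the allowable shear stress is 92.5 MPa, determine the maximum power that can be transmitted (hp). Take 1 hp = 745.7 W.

387 hp

J = π(d_o⁴ − d_i⁴)/32 = π(0.0249⁴ − 0.0143⁴)/32 = 3.363×10^-8 m⁴.
T_max = τ_allow·J/r = 9.25×10^7 × 3.363×10^-8 / 0.0124 = 249.9 N·m.
ω = 2π·184 = 1156 rad/s, so P_max = T_max·ω = 2.889×10^5 W.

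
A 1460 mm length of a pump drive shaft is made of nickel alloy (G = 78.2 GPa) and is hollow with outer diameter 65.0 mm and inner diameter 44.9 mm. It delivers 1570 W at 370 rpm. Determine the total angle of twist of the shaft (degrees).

ω = 2π·370/60 = 38.75 rad/s, so T = P/ω = 1570 / 38.75 = 40.52 N·m.
J = π(d_o⁴ − d_i⁴)/32 = π(0.0650⁴ − 0.0449⁴)/32 = 1.353×10^-6 m⁴.
θ = T·L/(G·J) = 40.52 × 1.46 / (78.2×10⁹ × 1.353×10^-6) = 5.589×10^-4 rad.

0.0320°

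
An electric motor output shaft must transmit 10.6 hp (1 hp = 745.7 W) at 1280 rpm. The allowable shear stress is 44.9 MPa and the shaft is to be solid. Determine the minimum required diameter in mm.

ω = 2π·1280/60 = 134.0 rad/s, so T = P/ω = 10.6×745.7 / 134.0 = 58.97 N·m.
For a solid shaft τ_max = 16T/(πd³), so d = (16T/(π τ_allow))^(1/3) = (16·58.97/(π·4.49×10^7))^(1/3) = 0.01884 m.

18.8 mm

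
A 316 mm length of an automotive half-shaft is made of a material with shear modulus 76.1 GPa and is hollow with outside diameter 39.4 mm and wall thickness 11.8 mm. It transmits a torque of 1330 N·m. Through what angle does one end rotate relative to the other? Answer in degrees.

J = π(d_o⁴ − d_i⁴)/32 = π(0.0394⁴ − 0.0158⁴)/32 = 2.305×10^-7 m⁴.
θ = T·L/(G·J) = 1330 × 0.316 / (76.1×10⁹ × 2.305×10^-7) = 0.02396 rad.

1.37°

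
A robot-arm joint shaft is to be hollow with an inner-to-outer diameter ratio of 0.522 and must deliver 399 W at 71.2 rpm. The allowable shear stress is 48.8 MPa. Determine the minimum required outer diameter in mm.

18.2 mm

ω = 2π·71.2/60 = 7.456 rad/s, so T = P/ω = 399 / 7.456 = 53.51 N·m.
For a hollow shaft with d_i/d_o = 0.522: τ_max = 16T/(π d_o³ (1−k⁴)), so d_o = [16T/(π τ_allow (1−k⁴))]^(1/3) = [16·53.51/(π·4.88×10^7·0.9258)]^(1/3) = 0.01820 m.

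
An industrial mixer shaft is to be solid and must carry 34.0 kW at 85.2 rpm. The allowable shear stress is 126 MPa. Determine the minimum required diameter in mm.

53.6 mm

ω = 2π·85.2/60 = 8.922 rad/s, so T = P/ω = 34.0×10³ / 8.922 = 3811 N·m.
For a solid shaft τ_max = 16T/(πd³), so d = (16T/(π τ_allow))^(1/3) = (16·3811/(π·1.26×10^8))^(1/3) = 0.05360 m.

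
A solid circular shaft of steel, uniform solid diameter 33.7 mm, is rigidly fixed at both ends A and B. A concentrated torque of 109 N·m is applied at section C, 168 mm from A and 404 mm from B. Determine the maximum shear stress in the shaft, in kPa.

With uniform GJ and both ends fixed, compatibility θ_AC = θ_CB gives T_A·a = T_B·b, together with T_A + T_B = T₀.
T_A = T₀·b/(a+b) = 109.0·404/572.0 = 76.99 N·m; T_B = 32.01 N·m.
τ in each portion: τ_AC = 1.02×10^7 Pa, τ_CB = 4.26×10^6 Pa; maximum is in AC.
τ_max = T_AC·r/J = 76.99·0.0169/1.27×10^-7 = 1.024×10^7 Pa.

10200 kPa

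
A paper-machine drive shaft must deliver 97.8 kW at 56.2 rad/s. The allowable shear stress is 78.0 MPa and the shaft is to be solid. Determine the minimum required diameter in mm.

ω = 56.2 rad/s, so T = P/ω = 97.8×10³ / 56.20 = 1740 N·m.
For a solid shaft τ_max = 16T/(πd³), so d = (16T/(π τ_allow))^(1/3) = (16·1740/(π·7.80×10^7))^(1/3) = 0.04844 m.

48.4 mm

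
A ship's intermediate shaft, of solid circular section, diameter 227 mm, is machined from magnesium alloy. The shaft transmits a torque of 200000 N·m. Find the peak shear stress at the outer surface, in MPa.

J = πd⁴/32 = π(0.227)⁴/32 = 2.607×10^-4 m⁴.
τ_max = T·r/J = 200000 × 0.114 / 2.607×10^-4 = 8.708×10^7 Pa.

87.1 MPa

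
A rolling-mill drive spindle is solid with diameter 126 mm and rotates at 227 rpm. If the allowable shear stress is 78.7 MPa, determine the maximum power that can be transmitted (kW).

J = πd⁴/32 = π(0.126)⁴/32 = 2.474×10^-5 m⁴.
T_max = τ_allow·J/r = 7.87×10^7 × 2.474×10^-5 / 0.0630 = 30910 N·m.
ω = 2π·227/60 = 23.77 rad/s, so P_max = T_max·ω = 7.348×10^5 W.

735 kW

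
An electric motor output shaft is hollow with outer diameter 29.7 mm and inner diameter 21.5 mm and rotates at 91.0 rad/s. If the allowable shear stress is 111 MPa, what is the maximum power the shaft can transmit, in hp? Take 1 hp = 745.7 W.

50.5 hp

J = π(d_o⁴ − d_i⁴)/32 = π(0.0297⁴ − 0.0215⁴)/32 = 5.541×10^-8 m⁴.
T_max = τ_allow·J/r = 1.11×10^8 × 5.541×10^-8 / 0.0149 = 414.2 N·m.
ω = 91.0 rad/s, so P_max = T_max·ω = 3.769×10^4 W.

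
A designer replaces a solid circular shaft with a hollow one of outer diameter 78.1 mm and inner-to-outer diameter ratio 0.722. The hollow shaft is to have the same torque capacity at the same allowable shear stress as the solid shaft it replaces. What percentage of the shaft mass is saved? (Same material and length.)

40.9 %

Equal τ_max and T ⇒ the solid shaft needs d_s³ = d_o³(1−k⁴), so d_s = 78.1·(1−0.722⁴)^(1/3) = 70.27 mm.
Area ratio A_h/A_s = d_o²(1−k²)/d_s² = (1−k²)/(1−k⁴)^(2/3) = 0.5914.
Mass saving = 1 − 0.5914 = 40.9 %.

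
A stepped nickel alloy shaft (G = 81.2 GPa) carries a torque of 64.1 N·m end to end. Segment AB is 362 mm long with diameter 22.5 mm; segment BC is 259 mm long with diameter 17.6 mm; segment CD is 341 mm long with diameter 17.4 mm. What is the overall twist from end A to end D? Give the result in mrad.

63.0 mrad

J_AB = π(0.0225)⁴/32 = 2.52×10^-8 m⁴; J_BC = π(0.0176)⁴/32 = 9.42×10^-9 m⁴; J_CD = π(0.0174)⁴/32 = 9.00×10^-9 m⁴.
θ = (T/G)·Σ L_i/J_i = (64.10/81.2×10⁹)·(0.362/2.52×10^-8 + 0.259/9.42×10^-9 + 0.341/9.00×10^-9) = 0.06297 rad.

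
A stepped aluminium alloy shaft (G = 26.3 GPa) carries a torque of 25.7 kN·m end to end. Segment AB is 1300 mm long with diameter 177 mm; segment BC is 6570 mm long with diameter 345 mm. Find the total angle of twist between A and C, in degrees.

J_AB = π(0.177)⁴/32 = 9.64×10^-5 m⁴; J_BC = π(0.345)⁴/32 = 1.39×10^-3 m⁴.
θ = (T/G)·Σ L_i/J_i = (25700/26.3×10⁹)·(1.30/9.64×10^-5 + 6.57/1.39×10^-3) = 0.01780 rad.

1.02°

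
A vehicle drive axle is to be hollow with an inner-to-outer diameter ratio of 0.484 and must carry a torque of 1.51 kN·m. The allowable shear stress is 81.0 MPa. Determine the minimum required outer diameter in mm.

46.5 mm

For a hollow shaft with d_i/d_o = 0.484: τ_max = 16T/(π d_o³ (1−k⁴)), so d_o = [16T/(π τ_allow (1−k⁴))]^(1/3) = [16·1510/(π·8.10×10^7·0.9451)]^(1/3) = 0.04649 m.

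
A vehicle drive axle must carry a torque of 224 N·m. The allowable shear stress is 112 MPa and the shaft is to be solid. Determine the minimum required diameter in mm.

21.7 mm

For a solid shaft τ_max = 16T/(πd³), so d = (16T/(π τ_allow))^(1/3) = (16·224.0/(π·1.12×10^8))^(1/3) = 0.02168 m.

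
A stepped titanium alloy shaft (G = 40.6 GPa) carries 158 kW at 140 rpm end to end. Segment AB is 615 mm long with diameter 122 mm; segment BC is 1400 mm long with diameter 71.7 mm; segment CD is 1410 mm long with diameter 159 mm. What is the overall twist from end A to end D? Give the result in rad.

ω = 2π·140/60 = 14.66 rad/s, so T = P/ω = 158×10³ / 14.66 = 10780 N·m.
J_AB = π(0.122)⁴/32 = 2.17×10^-5 m⁴; J_BC = π(0.0717)⁴/32 = 2.59×10^-6 m⁴; J_CD = π(0.159)⁴/32 = 6.27×10^-5 m⁴.
θ = (T/G)·Σ L_i/J_i = (10780/40.6×10⁹)·(0.615/2.17×10^-5 + 1.40/2.59×10^-6 + 1.41/6.27×10^-5) = 0.1567 rad.

0.157 rad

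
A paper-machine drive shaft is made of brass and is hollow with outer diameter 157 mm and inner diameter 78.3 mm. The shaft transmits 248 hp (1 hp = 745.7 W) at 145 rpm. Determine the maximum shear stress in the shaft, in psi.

ω = 2π·145/60 = 15.18 rad/s, so T = P/ω = 248×745.7 / 15.18 = 12180 N·m.
J = π(d_o⁴ − d_i⁴)/32 = π(0.157⁴ − 0.0783⁴)/32 = 5.596×10^-5 m⁴.
τ_max = T·r/J = 12180 × 0.0785 / 5.596×10^-5 = 1.709×10^7 Pa.

2480 psi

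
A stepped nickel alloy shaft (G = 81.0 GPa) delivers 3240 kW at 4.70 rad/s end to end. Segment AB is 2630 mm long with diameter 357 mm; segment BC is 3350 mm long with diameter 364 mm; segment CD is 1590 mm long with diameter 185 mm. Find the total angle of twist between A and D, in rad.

ω = 4.70 rad/s, so T = P/ω = 3240×10³ / 4.700 = 689400 N·m.
J_AB = π(0.357)⁴/32 = 1.59×10^-3 m⁴; J_BC = π(0.364)⁴/32 = 1.72×10^-3 m⁴; J_CD = π(0.185)⁴/32 = 1.15×10^-4 m⁴.
θ = (T/G)·Σ L_i/J_i = (689400/81.0×10⁹)·(2.63/1.59×10^-3 + 3.35/1.72×10^-3 + 1.59/1.15×10^-4) = 0.1483 rad.

0.148 rad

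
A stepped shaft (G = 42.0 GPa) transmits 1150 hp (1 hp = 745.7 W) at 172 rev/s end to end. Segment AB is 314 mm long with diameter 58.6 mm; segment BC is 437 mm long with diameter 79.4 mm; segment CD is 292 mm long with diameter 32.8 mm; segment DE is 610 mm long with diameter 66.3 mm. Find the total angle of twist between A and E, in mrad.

61.9 mrad

ω = 2π·172 = 1081 rad/s, so T = P/ω = 1150×745.7 / 1081 = 793.5 N·m.
J_AB = π(0.0586)⁴/32 = 1.16×10^-6 m⁴; J_BC = π(0.0794)⁴/32 = 3.90×10^-6 m⁴; J_CD = π(0.0328)⁴/32 = 1.14×10^-7 m⁴; J_DE = π(0.0663)⁴/32 = 1.90×10^-6 m⁴.
θ = (T/G)·Σ L_i/J_i = (793.5/42.0×10⁹)·(0.314/1.16×10^-6 + 0.437/3.90×10^-6 + 0.292/1.14×10^-7 + 0.610/1.90×10^-6) = 0.06187 rad.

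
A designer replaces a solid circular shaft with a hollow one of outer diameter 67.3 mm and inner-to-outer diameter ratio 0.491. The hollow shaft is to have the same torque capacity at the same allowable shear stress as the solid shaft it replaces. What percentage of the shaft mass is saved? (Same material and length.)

21.0 %

Equal τ_max and T ⇒ the solid shaft needs d_s³ = d_o³(1−k⁴), so d_s = 67.3·(1−0.491⁴)^(1/3) = 65.97 mm.
Area ratio A_h/A_s = d_o²(1−k²)/d_s² = (1−k²)/(1−k⁴)^(2/3) = 0.7898.
Mass saving = 1 − 0.7898 = 21.0 %.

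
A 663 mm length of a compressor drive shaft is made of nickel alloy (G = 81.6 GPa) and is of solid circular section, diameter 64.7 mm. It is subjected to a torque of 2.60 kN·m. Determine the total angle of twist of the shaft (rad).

0.0123 rad

J = πd⁴/32 = π(0.0647)⁴/32 = 1.720×10^-6 m⁴.
θ = T·L/(G·J) = 2600 × 0.663 / (81.6×10⁹ × 1.720×10^-6) = 0.01228 rad.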